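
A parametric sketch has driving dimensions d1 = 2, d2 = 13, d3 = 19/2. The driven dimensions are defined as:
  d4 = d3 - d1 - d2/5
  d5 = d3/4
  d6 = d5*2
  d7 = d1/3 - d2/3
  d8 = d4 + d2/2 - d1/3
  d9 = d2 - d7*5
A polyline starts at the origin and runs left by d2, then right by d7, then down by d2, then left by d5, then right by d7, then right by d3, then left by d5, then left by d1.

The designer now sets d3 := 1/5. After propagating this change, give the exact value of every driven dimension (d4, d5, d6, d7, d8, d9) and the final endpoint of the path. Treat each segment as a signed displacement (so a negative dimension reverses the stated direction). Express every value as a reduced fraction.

Apply edit: d3 := 1/5
  d4 = d3 - d1 - d2/5 = -22/5
  d5 = d3/4 = 1/20
  d6 = d5*2 = 1/10
  d7 = d1/3 - d2/3 = -11/3
  d8 = d4 + d2/2 - d1/3 = 43/30
  d9 = d2 - d7*5 = 94/3
Walk from origin (0, 0):
  seg 1: left by d2 = 13 → (-13, 0)
  seg 2: right by d7 = -11/3 → (-50/3, 0)
  seg 3: down by d2 = 13 → (-50/3, -13)
  seg 4: left by d5 = 1/20 → (-1003/60, -13)
  seg 5: right by d7 = -11/3 → (-1223/60, -13)
  seg 6: right by d3 = 1/5 → (-1211/60, -13)
  seg 7: left by d5 = 1/20 → (-607/30, -13)
  seg 8: left by d1 = 2 → (-667/30, -13)

d4 = -22/5
d5 = 1/20
d6 = 1/10
d7 = -11/3
d8 = 43/30
d9 = 94/3
endpoint = (-667/30, -13)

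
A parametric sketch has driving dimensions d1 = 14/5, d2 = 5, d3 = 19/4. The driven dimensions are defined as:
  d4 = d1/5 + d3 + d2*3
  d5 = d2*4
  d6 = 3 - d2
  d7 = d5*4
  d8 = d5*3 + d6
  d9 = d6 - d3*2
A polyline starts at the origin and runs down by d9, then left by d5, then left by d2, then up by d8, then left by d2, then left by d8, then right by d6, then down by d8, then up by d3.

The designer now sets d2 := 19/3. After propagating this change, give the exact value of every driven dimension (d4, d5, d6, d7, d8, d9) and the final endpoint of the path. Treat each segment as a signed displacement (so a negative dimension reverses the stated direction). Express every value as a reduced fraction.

Apply edit: d2 := 19/3
  d4 = d1/5 + d3 + d2*3 = 2431/100
  d5 = d2*4 = 76/3
  d6 = 3 - d2 = -10/3
  d7 = d5*4 = 304/3
  d8 = d5*3 + d6 = 218/3
  d9 = d6 - d3*2 = -77/6
Walk from origin (0, 0):
  seg 1: down by d9 = -77/6 → (0, 77/6)
  seg 2: left by d5 = 76/3 → (-76/3, 77/6)
  seg 3: left by d2 = 19/3 → (-95/3, 77/6)
  seg 4: up by d8 = 218/3 → (-95/3, 171/2)
  seg 5: left by d2 = 19/3 → (-38, 171/2)
  seg 6: left by d8 = 218/3 → (-332/3, 171/2)
  seg 7: right by d6 = -10/3 → (-114, 171/2)
  seg 8: down by d8 = 218/3 → (-114, 77/6)
  seg 9: up by d3 = 19/4 → (-114, 211/12)

d4 = 2431/100
d5 = 76/3
d6 = -10/3
d7 = 304/3
d8 = 218/3
d9 = -77/6
endpoint = (-114, 211/12)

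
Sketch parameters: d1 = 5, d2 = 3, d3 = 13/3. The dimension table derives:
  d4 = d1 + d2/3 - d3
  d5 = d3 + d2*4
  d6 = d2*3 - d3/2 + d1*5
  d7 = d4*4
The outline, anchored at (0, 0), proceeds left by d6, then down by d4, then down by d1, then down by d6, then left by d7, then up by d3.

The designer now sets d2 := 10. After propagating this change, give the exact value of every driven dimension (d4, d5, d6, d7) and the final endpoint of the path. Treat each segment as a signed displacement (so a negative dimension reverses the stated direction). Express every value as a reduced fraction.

d4 = 4
d5 = 133/3
d6 = 317/6
d7 = 16
endpoint = (-413/6, -115/2)

Apply edit: d2 := 10
  d4 = d1 + d2/3 - d3 = 4
  d5 = d3 + d2*4 = 133/3
  d6 = d2*3 - d3/2 + d1*5 = 317/6
  d7 = d4*4 = 16
Walk from origin (0, 0):
  seg 1: left by d6 = 317/6 → (-317/6, 0)
  seg 2: down by d4 = 4 → (-317/6, -4)
  seg 3: down by d1 = 5 → (-317/6, -9)
  seg 4: down by d6 = 317/6 → (-317/6, -371/6)
  seg 5: left by d7 = 16 → (-413/6, -371/6)
  seg 6: up by d3 = 13/3 → (-413/6, -115/2)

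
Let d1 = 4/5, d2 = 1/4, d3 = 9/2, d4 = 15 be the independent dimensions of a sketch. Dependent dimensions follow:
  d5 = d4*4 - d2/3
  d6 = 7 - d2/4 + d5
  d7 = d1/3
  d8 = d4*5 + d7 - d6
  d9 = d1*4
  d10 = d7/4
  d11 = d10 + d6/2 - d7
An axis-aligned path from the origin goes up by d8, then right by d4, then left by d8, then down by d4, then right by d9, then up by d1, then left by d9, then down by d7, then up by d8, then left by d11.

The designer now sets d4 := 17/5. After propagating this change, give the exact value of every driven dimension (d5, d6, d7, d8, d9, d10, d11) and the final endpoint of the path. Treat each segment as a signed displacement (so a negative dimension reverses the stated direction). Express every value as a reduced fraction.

Apply edit: d4 := 17/5
  d5 = d4*4 - d2/3 = 811/60
  d6 = 7 - d2/4 + d5 = 4909/240
  d7 = d1/3 = 4/15
  d8 = d4*5 + d7 - d6 = -51/16
  d9 = d1*4 = 16/5
  d10 = d7/4 = 1/15
  d11 = d10 + d6/2 - d7 = 4813/480
Walk from origin (0, 0):
  seg 1: up by d8 = -51/16 → (0, -51/16)
  seg 2: right by d4 = 17/5 → (17/5, -51/16)
  seg 3: left by d8 = -51/16 → (527/80, -51/16)
  seg 4: down by d4 = 17/5 → (527/80, -527/80)
  seg 5: right by d9 = 16/5 → (783/80, -527/80)
  seg 6: up by d1 = 4/5 → (783/80, -463/80)
  seg 7: left by d9 = 16/5 → (527/80, -463/80)
  seg 8: down by d7 = 4/15 → (527/80, -1453/240)
  seg 9: up by d8 = -51/16 → (527/80, -1109/120)
  seg 10: left by d11 = 4813/480 → (-1651/480, -1109/120)

d5 = 811/60
d6 = 4909/240
d7 = 4/15
d8 = -51/16
d9 = 16/5
d10 = 1/15
d11 = 4813/480
endpoint = (-1651/480, -1109/120)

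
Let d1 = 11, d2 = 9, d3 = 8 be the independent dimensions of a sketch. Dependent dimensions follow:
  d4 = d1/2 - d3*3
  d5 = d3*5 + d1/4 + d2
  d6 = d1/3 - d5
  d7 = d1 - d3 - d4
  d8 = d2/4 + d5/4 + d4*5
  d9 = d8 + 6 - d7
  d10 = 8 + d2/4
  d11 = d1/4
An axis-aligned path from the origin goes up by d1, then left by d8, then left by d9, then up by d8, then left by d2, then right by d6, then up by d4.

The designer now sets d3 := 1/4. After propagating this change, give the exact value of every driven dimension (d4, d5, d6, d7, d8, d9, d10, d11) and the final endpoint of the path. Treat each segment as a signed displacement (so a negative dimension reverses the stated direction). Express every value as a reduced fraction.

d4 = 19/4
d5 = 13
d6 = -28/3
d7 = 6
d8 = 117/4
d9 = 117/4
d10 = 41/4
d11 = 11/4
endpoint = (-461/6, 45)

Apply edit: d3 := 1/4
  d4 = d1/2 - d3*3 = 19/4
  d5 = d3*5 + d1/4 + d2 = 13
  d6 = d1/3 - d5 = -28/3
  d7 = d1 - d3 - d4 = 6
  d8 = d2/4 + d5/4 + d4*5 = 117/4
  d9 = d8 + 6 - d7 = 117/4
  d10 = 8 + d2/4 = 41/4
  d11 = d1/4 = 11/4
Walk from origin (0, 0):
  seg 1: up by d1 = 11 → (0, 11)
  seg 2: left by d8 = 117/4 → (-117/4, 11)
  seg 3: left by d9 = 117/4 → (-117/2, 11)
  seg 4: up by d8 = 117/4 → (-117/2, 161/4)
  seg 5: left by d2 = 9 → (-135/2, 161/4)
  seg 6: right by d6 = -28/3 → (-461/6, 161/4)
  seg 7: up by d4 = 19/4 → (-461/6, 45)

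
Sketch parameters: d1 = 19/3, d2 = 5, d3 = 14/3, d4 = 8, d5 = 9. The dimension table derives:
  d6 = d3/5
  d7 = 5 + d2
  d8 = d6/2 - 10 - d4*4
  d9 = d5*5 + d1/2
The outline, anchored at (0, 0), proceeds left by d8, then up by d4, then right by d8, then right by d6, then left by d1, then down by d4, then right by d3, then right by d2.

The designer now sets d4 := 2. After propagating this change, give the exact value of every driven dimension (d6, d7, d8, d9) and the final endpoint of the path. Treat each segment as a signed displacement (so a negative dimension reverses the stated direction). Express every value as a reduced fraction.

Apply edit: d4 := 2
  d6 = d3/5 = 14/15
  d7 = 5 + d2 = 10
  d8 = d6/2 - 10 - d4*4 = -263/15
  d9 = d5*5 + d1/2 = 289/6
Walk from origin (0, 0):
  seg 1: left by d8 = -263/15 → (263/15, 0)
  seg 2: up by d4 = 2 → (263/15, 2)
  seg 3: right by d8 = -263/15 → (0, 2)
  seg 4: right by d6 = 14/15 → (14/15, 2)
  seg 5: left by d1 = 19/3 → (-27/5, 2)
  seg 6: down by d4 = 2 → (-27/5, 0)
  seg 7: right by d3 = 14/3 → (-11/15, 0)
  seg 8: right by d2 = 5 → (64/15, 0)

d6 = 14/15
d7 = 10
d8 = -263/15
d9 = 289/6
endpoint = (64/15, 0)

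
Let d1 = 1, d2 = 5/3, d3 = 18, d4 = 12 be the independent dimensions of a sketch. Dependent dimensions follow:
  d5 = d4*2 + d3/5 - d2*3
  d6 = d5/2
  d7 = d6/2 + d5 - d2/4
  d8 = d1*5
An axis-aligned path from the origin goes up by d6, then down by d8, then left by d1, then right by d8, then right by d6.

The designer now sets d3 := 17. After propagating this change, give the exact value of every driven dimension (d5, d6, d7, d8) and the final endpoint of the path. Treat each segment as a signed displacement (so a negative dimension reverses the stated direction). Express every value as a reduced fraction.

Apply edit: d3 := 17
  d5 = d4*2 + d3/5 - d2*3 = 112/5
  d6 = d5/2 = 56/5
  d7 = d6/2 + d5 - d2/4 = 331/12
  d8 = d1*5 = 5
Walk from origin (0, 0):
  seg 1: up by d6 = 56/5 → (0, 56/5)
  seg 2: down by d8 = 5 → (0, 31/5)
  seg 3: left by d1 = 1 → (-1, 31/5)
  seg 4: right by d8 = 5 → (4, 31/5)
  seg 5: right by d6 = 56/5 → (76/5, 31/5)

d5 = 112/5
d6 = 56/5
d7 = 331/12
d8 = 5
endpoint = (76/5, 31/5)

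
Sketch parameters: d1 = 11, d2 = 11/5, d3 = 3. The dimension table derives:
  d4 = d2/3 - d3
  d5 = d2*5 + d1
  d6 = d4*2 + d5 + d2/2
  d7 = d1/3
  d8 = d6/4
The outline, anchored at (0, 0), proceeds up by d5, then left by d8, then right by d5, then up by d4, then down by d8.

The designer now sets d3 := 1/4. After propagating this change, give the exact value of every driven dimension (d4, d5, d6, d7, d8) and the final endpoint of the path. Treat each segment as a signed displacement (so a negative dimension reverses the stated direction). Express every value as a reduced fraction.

d4 = 29/60
d5 = 22
d6 = 361/15
d7 = 11/3
d8 = 361/60
endpoint = (959/60, 247/15)

Apply edit: d3 := 1/4
  d4 = d2/3 - d3 = 29/60
  d5 = d2*5 + d1 = 22
  d6 = d4*2 + d5 + d2/2 = 361/15
  d7 = d1/3 = 11/3
  d8 = d6/4 = 361/60
Walk from origin (0, 0):
  seg 1: up by d5 = 22 → (0, 22)
  seg 2: left by d8 = 361/60 → (-361/60, 22)
  seg 3: right by d5 = 22 → (959/60, 22)
  seg 4: up by d4 = 29/60 → (959/60, 1349/60)
  seg 5: down by d8 = 361/60 → (959/60, 247/15)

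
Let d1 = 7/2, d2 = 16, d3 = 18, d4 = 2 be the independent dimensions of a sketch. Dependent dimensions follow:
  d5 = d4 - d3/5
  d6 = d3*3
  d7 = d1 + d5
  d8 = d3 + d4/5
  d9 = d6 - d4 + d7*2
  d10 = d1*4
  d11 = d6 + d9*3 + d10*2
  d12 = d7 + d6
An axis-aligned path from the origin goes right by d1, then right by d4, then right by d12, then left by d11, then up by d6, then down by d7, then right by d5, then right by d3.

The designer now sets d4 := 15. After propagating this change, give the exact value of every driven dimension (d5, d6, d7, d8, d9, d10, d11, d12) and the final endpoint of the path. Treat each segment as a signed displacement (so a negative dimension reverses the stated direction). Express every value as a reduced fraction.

Apply edit: d4 := 15
  d5 = d4 - d3/5 = 57/5
  d6 = d3*3 = 54
  d7 = d1 + d5 = 149/10
  d8 = d3 + d4/5 = 21
  d9 = d6 - d4 + d7*2 = 344/5
  d10 = d1*4 = 14
  d11 = d6 + d9*3 + d10*2 = 1442/5
  d12 = d7 + d6 = 689/10
Walk from origin (0, 0):
  seg 1: right by d1 = 7/2 → (7/2, 0)
  seg 2: right by d4 = 15 → (37/2, 0)
  seg 3: right by d12 = 689/10 → (437/5, 0)
  seg 4: left by d11 = 1442/5 → (-201, 0)
  seg 5: up by d6 = 54 → (-201, 54)
  seg 6: down by d7 = 149/10 → (-201, 391/10)
  seg 7: right by d5 = 57/5 → (-948/5, 391/10)
  seg 8: right by d3 = 18 → (-858/5, 391/10)

d5 = 57/5
d6 = 54
d7 = 149/10
d8 = 21
d9 = 344/5
d10 = 14
d11 = 1442/5
d12 = 689/10
endpoint = (-858/5, 391/10)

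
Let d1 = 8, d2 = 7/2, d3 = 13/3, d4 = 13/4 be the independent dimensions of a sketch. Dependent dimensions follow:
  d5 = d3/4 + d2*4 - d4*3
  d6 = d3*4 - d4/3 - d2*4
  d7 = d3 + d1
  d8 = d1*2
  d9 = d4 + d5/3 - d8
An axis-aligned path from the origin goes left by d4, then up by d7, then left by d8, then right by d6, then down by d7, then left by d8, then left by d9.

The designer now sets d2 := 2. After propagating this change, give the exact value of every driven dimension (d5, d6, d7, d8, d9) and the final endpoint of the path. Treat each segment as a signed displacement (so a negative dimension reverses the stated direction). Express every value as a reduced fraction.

d5 = -2/3
d6 = 33/4
d7 = 37/3
d8 = 16
d9 = -467/36
endpoint = (-505/36, 0)

Apply edit: d2 := 2
  d5 = d3/4 + d2*4 - d4*3 = -2/3
  d6 = d3*4 - d4/3 - d2*4 = 33/4
  d7 = d3 + d1 = 37/3
  d8 = d1*2 = 16
  d9 = d4 + d5/3 - d8 = -467/36
Walk from origin (0, 0):
  seg 1: left by d4 = 13/4 → (-13/4, 0)
  seg 2: up by d7 = 37/3 → (-13/4, 37/3)
  seg 3: left by d8 = 16 → (-77/4, 37/3)
  seg 4: right by d6 = 33/4 → (-11, 37/3)
  seg 5: down by d7 = 37/3 → (-11, 0)
  seg 6: left by d8 = 16 → (-27, 0)
  seg 7: left by d9 = -467/36 → (-505/36, 0)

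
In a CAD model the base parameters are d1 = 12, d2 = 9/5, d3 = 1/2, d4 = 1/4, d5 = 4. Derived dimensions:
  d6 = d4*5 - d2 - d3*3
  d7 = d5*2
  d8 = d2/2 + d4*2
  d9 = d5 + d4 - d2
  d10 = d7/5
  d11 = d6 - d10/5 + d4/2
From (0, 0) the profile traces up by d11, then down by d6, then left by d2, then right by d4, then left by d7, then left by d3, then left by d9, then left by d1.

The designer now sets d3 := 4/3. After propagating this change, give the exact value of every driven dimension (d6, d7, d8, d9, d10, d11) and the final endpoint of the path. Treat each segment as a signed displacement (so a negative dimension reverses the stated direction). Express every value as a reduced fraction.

d6 = -91/20
d7 = 8
d8 = 7/5
d9 = 49/20
d10 = 8/5
d11 = -949/200
endpoint = (-76/3, -39/200)

Apply edit: d3 := 4/3
  d6 = d4*5 - d2 - d3*3 = -91/20
  d7 = d5*2 = 8
  d8 = d2/2 + d4*2 = 7/5
  d9 = d5 + d4 - d2 = 49/20
  d10 = d7/5 = 8/5
  d11 = d6 - d10/5 + d4/2 = -949/200
Walk from origin (0, 0):
  seg 1: up by d11 = -949/200 → (0, -949/200)
  seg 2: down by d6 = -91/20 → (0, -39/200)
  seg 3: left by d2 = 9/5 → (-9/5, -39/200)
  seg 4: right by d4 = 1/4 → (-31/20, -39/200)
  seg 5: left by d7 = 8 → (-191/20, -39/200)
  seg 6: left by d3 = 4/3 → (-653/60, -39/200)
  seg 7: left by d9 = 49/20 → (-40/3, -39/200)
  seg 8: left by d1 = 12 → (-76/3, -39/200)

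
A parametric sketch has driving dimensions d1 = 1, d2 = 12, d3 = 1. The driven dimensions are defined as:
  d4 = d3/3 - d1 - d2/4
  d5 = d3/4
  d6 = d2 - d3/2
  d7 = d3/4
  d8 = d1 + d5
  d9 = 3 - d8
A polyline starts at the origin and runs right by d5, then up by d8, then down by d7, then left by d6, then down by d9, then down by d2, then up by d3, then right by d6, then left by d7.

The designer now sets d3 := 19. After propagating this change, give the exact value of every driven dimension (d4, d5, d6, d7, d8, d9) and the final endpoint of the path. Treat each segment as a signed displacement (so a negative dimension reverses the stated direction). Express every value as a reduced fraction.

Apply edit: d3 := 19
  d4 = d3/3 - d1 - d2/4 = 7/3
  d5 = d3/4 = 19/4
  d6 = d2 - d3/2 = 5/2
  d7 = d3/4 = 19/4
  d8 = d1 + d5 = 23/4
  d9 = 3 - d8 = -11/4
Walk from origin (0, 0):
  seg 1: right by d5 = 19/4 → (19/4, 0)
  seg 2: up by d8 = 23/4 → (19/4, 23/4)
  seg 3: down by d7 = 19/4 → (19/4, 1)
  seg 4: left by d6 = 5/2 → (9/4, 1)
  seg 5: down by d9 = -11/4 → (9/4, 15/4)
  seg 6: down by d2 = 12 → (9/4, -33/4)
  seg 7: up by d3 = 19 → (9/4, 43/4)
  seg 8: right by d6 = 5/2 → (19/4, 43/4)
  seg 9: left by d7 = 19/4 → (0, 43/4)

d4 = 7/3
d5 = 19/4
d6 = 5/2
d7 = 19/4
d8 = 23/4
d9 = -11/4
endpoint = (0, 43/4)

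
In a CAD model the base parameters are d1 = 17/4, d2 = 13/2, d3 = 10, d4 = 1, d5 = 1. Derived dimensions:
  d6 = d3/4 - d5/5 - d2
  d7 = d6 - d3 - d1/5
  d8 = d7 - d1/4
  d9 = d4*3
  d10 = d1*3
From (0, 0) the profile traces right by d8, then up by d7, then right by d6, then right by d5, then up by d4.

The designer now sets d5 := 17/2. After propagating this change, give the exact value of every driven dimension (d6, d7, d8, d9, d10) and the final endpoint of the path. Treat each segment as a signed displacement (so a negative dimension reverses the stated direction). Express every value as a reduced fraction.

Apply edit: d5 := 17/2
  d6 = d3/4 - d5/5 - d2 = -57/10
  d7 = d6 - d3 - d1/5 = -331/20
  d8 = d7 - d1/4 = -1409/80
  d9 = d4*3 = 3
  d10 = d1*3 = 51/4
Walk from origin (0, 0):
  seg 1: right by d8 = -1409/80 → (-1409/80, 0)
  seg 2: up by d7 = -331/20 → (-1409/80, -331/20)
  seg 3: right by d6 = -57/10 → (-373/16, -331/20)
  seg 4: right by d5 = 17/2 → (-237/16, -331/20)
  seg 5: up by d4 = 1 → (-237/16, -311/20)

d6 = -57/10
d7 = -331/20
d8 = -1409/80
d9 = 3
d10 = 51/4
endpoint = (-237/16, -311/20)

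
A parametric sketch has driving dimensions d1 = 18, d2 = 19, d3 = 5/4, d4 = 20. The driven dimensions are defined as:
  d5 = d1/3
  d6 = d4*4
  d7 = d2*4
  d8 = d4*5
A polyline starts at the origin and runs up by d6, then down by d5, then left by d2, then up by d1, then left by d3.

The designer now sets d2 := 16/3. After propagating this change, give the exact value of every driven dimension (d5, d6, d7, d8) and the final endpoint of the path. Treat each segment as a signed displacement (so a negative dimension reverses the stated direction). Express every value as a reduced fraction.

d5 = 6
d6 = 80
d7 = 64/3
d8 = 100
endpoint = (-79/12, 92)

Apply edit: d2 := 16/3
  d5 = d1/3 = 6
  d6 = d4*4 = 80
  d7 = d2*4 = 64/3
  d8 = d4*5 = 100
Walk from origin (0, 0):
  seg 1: up by d6 = 80 → (0, 80)
  seg 2: down by d5 = 6 → (0, 74)
  seg 3: left by d2 = 16/3 → (-16/3, 74)
  seg 4: up by d1 = 18 → (-16/3, 92)
  seg 5: left by d3 = 5/4 → (-79/12, 92)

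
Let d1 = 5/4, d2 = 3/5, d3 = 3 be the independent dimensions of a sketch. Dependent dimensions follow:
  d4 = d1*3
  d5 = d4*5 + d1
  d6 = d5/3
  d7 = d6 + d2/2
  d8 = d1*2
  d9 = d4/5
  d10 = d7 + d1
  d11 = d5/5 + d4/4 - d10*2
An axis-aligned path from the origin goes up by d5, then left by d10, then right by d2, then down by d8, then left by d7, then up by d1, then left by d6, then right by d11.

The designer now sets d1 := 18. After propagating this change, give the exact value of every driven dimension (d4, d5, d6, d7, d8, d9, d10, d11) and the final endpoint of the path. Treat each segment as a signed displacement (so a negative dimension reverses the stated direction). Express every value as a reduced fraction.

d4 = 54
d5 = 288
d6 = 96
d7 = 963/10
d8 = 36
d9 = 54/5
d10 = 1143/10
d11 = -315/2
endpoint = (-927/2, 270)

Apply edit: d1 := 18
  d4 = d1*3 = 54
  d5 = d4*5 + d1 = 288
  d6 = d5/3 = 96
  d7 = d6 + d2/2 = 963/10
  d8 = d1*2 = 36
  d9 = d4/5 = 54/5
  d10 = d7 + d1 = 1143/10
  d11 = d5/5 + d4/4 - d10*2 = -315/2
Walk from origin (0, 0):
  seg 1: up by d5 = 288 → (0, 288)
  seg 2: left by d10 = 1143/10 → (-1143/10, 288)
  seg 3: right by d2 = 3/5 → (-1137/10, 288)
  seg 4: down by d8 = 36 → (-1137/10, 252)
  seg 5: left by d7 = 963/10 → (-210, 252)
  seg 6: up by d1 = 18 → (-210, 270)
  seg 7: left by d6 = 96 → (-306, 270)
  seg 8: right by d11 = -315/2 → (-927/2, 270)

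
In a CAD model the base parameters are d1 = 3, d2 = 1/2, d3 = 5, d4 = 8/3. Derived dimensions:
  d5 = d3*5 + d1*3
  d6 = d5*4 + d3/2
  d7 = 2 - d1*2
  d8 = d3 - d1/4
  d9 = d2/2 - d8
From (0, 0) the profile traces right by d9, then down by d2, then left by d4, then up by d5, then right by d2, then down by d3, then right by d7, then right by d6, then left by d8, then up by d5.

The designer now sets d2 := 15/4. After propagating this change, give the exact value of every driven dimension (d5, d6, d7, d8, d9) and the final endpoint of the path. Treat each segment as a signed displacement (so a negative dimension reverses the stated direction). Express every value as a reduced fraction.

Apply edit: d2 := 15/4
  d5 = d3*5 + d1*3 = 34
  d6 = d5*4 + d3/2 = 277/2
  d7 = 2 - d1*2 = -4
  d8 = d3 - d1/4 = 17/4
  d9 = d2/2 - d8 = -19/8
Walk from origin (0, 0):
  seg 1: right by d9 = -19/8 → (-19/8, 0)
  seg 2: down by d2 = 15/4 → (-19/8, -15/4)
  seg 3: left by d4 = 8/3 → (-121/24, -15/4)
  seg 4: up by d5 = 34 → (-121/24, 121/4)
  seg 5: right by d2 = 15/4 → (-31/24, 121/4)
  seg 6: down by d3 = 5 → (-31/24, 101/4)
  seg 7: right by d7 = -4 → (-127/24, 101/4)
  seg 8: right by d6 = 277/2 → (3197/24, 101/4)
  seg 9: left by d8 = 17/4 → (3095/24, 101/4)
  seg 10: up by d5 = 34 → (3095/24, 237/4)

d5 = 34
d6 = 277/2
d7 = -4
d8 = 17/4
d9 = -19/8
endpoint = (3095/24, 237/4)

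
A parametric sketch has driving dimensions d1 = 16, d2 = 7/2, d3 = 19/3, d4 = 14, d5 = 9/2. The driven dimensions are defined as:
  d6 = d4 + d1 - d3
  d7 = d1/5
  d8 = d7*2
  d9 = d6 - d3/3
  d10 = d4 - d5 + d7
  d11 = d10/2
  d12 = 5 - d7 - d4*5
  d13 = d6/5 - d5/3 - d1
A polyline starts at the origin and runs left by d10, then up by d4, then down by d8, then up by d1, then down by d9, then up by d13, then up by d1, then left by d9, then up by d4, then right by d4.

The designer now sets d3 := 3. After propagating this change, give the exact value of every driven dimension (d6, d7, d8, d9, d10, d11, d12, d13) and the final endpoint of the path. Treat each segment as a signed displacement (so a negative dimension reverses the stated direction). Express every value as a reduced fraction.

Apply edit: d3 := 3
  d6 = d4 + d1 - d3 = 27
  d7 = d1/5 = 16/5
  d8 = d7*2 = 32/5
  d9 = d6 - d3/3 = 26
  d10 = d4 - d5 + d7 = 127/10
  d11 = d10/2 = 127/20
  d12 = 5 - d7 - d4*5 = -341/5
  d13 = d6/5 - d5/3 - d1 = -121/10
Walk from origin (0, 0):
  seg 1: left by d10 = 127/10 → (-127/10, 0)
  seg 2: up by d4 = 14 → (-127/10, 14)
  seg 3: down by d8 = 32/5 → (-127/10, 38/5)
  seg 4: up by d1 = 16 → (-127/10, 118/5)
  seg 5: down by d9 = 26 → (-127/10, -12/5)
  seg 6: up by d13 = -121/10 → (-127/10, -29/2)
  seg 7: up by d1 = 16 → (-127/10, 3/2)
  seg 8: left by d9 = 26 → (-387/10, 3/2)
  seg 9: up by d4 = 14 → (-387/10, 31/2)
  seg 10: right by d4 = 14 → (-247/10, 31/2)

d6 = 27
d7 = 16/5
d8 = 32/5
d9 = 26
d10 = 127/10
d11 = 127/20
d12 = -341/5
d13 = -121/10
endpoint = (-247/10, 31/2)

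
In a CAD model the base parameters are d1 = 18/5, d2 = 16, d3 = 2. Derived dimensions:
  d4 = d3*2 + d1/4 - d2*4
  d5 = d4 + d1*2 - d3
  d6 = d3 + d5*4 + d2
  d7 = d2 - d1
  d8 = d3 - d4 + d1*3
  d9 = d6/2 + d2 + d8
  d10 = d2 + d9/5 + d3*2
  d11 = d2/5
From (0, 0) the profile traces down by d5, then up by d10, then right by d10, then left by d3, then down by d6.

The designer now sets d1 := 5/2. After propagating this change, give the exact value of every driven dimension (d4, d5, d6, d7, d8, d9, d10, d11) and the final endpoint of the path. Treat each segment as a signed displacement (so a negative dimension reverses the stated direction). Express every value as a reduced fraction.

Apply edit: d1 := 5/2
  d4 = d3*2 + d1/4 - d2*4 = -475/8
  d5 = d4 + d1*2 - d3 = -451/8
  d6 = d3 + d5*4 + d2 = -415/2
  d7 = d2 - d1 = 27/2
  d8 = d3 - d4 + d1*3 = 551/8
  d9 = d6/2 + d2 + d8 = -151/8
  d10 = d2 + d9/5 + d3*2 = 649/40
  d11 = d2/5 = 16/5
Walk from origin (0, 0):
  seg 1: down by d5 = -451/8 → (0, 451/8)
  seg 2: up by d10 = 649/40 → (0, 363/5)
  seg 3: right by d10 = 649/40 → (649/40, 363/5)
  seg 4: left by d3 = 2 → (569/40, 363/5)
  seg 5: down by d6 = -415/2 → (569/40, 2801/10)

d4 = -475/8
d5 = -451/8
d6 = -415/2
d7 = 27/2
d8 = 551/8
d9 = -151/8
d10 = 649/40
d11 = 16/5
endpoint = (569/40, 2801/10)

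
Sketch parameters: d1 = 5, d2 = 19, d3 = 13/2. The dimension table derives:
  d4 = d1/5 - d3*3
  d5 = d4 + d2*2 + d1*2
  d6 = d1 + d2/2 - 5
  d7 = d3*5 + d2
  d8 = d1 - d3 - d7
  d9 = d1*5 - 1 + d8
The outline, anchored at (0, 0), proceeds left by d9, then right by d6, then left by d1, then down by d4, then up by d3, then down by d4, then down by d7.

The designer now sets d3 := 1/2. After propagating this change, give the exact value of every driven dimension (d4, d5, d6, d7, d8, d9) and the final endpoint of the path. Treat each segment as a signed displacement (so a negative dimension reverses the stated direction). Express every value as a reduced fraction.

d4 = -1/2
d5 = 95/2
d6 = 19/2
d7 = 43/2
d8 = -17
d9 = 7
endpoint = (-5/2, -20)

Apply edit: d3 := 1/2
  d4 = d1/5 - d3*3 = -1/2
  d5 = d4 + d2*2 + d1*2 = 95/2
  d6 = d1 + d2/2 - 5 = 19/2
  d7 = d3*5 + d2 = 43/2
  d8 = d1 - d3 - d7 = -17
  d9 = d1*5 - 1 + d8 = 7
Walk from origin (0, 0):
  seg 1: left by d9 = 7 → (-7, 0)
  seg 2: right by d6 = 19/2 → (5/2, 0)
  seg 3: left by d1 = 5 → (-5/2, 0)
  seg 4: down by d4 = -1/2 → (-5/2, 1/2)
  seg 5: up by d3 = 1/2 → (-5/2, 1)
  seg 6: down by d4 = -1/2 → (-5/2, 3/2)
  seg 7: down by d7 = 43/2 → (-5/2, -20)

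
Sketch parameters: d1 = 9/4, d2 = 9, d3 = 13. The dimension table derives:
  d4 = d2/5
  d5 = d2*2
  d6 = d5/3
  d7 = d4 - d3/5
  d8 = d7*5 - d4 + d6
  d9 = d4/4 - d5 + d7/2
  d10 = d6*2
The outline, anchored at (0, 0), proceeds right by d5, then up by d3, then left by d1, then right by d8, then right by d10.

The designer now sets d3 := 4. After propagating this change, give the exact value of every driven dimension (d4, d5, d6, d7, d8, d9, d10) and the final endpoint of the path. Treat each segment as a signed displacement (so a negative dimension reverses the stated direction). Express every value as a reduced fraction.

Apply edit: d3 := 4
  d4 = d2/5 = 9/5
  d5 = d2*2 = 18
  d6 = d5/3 = 6
  d7 = d4 - d3/5 = 1
  d8 = d7*5 - d4 + d6 = 46/5
  d9 = d4/4 - d5 + d7/2 = -341/20
  d10 = d6*2 = 12
Walk from origin (0, 0):
  seg 1: right by d5 = 18 → (18, 0)
  seg 2: up by d3 = 4 → (18, 4)
  seg 3: left by d1 = 9/4 → (63/4, 4)
  seg 4: right by d8 = 46/5 → (499/20, 4)
  seg 5: right by d10 = 12 → (739/20, 4)

d4 = 9/5
d5 = 18
d6 = 6
d7 = 1
d8 = 46/5
d9 = -341/20
d10 = 12
endpoint = (739/20, 4)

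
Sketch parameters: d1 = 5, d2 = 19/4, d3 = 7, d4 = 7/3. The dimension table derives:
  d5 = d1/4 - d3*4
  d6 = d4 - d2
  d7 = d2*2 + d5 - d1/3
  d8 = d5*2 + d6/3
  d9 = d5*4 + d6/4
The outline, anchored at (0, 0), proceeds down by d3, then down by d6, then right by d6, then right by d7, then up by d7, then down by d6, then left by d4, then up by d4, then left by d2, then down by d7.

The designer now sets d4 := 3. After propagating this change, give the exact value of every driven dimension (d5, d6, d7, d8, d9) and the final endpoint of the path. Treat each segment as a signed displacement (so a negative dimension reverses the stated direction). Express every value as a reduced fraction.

Apply edit: d4 := 3
  d5 = d1/4 - d3*4 = -107/4
  d6 = d4 - d2 = -7/4
  d7 = d2*2 + d5 - d1/3 = -227/12
  d8 = d5*2 + d6/3 = -649/12
  d9 = d5*4 + d6/4 = -1719/16
Walk from origin (0, 0):
  seg 1: down by d3 = 7 → (0, -7)
  seg 2: down by d6 = -7/4 → (0, -21/4)
  seg 3: right by d6 = -7/4 → (-7/4, -21/4)
  seg 4: right by d7 = -227/12 → (-62/3, -21/4)
  seg 5: up by d7 = -227/12 → (-62/3, -145/6)
  seg 6: down by d6 = -7/4 → (-62/3, -269/12)
  seg 7: left by d4 = 3 → (-71/3, -269/12)
  seg 8: up by d4 = 3 → (-71/3, -233/12)
  seg 9: left by d2 = 19/4 → (-341/12, -233/12)
  seg 10: down by d7 = -227/12 → (-341/12, -1/2)

d5 = -107/4
d6 = -7/4
d7 = -227/12
d8 = -649/12
d9 = -1719/16
endpoint = (-341/12, -1/2)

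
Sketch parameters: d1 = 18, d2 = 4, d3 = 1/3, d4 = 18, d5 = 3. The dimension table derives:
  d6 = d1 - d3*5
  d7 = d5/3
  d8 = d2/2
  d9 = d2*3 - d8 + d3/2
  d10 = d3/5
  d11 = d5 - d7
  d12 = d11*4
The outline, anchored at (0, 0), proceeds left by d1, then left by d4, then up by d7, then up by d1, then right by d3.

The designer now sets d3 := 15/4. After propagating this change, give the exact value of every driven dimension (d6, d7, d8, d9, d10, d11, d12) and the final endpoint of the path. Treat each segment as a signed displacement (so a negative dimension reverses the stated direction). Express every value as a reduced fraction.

Apply edit: d3 := 15/4
  d6 = d1 - d3*5 = -3/4
  d7 = d5/3 = 1
  d8 = d2/2 = 2
  d9 = d2*3 - d8 + d3/2 = 95/8
  d10 = d3/5 = 3/4
  d11 = d5 - d7 = 2
  d12 = d11*4 = 8
Walk from origin (0, 0):
  seg 1: left by d1 = 18 → (-18, 0)
  seg 2: left by d4 = 18 → (-36, 0)
  seg 3: up by d7 = 1 → (-36, 1)
  seg 4: up by d1 = 18 → (-36, 19)
  seg 5: right by d3 = 15/4 → (-129/4, 19)

d6 = -3/4
d7 = 1
d8 = 2
d9 = 95/8
d10 = 3/4
d11 = 2
d12 = 8
endpoint = (-129/4, 19)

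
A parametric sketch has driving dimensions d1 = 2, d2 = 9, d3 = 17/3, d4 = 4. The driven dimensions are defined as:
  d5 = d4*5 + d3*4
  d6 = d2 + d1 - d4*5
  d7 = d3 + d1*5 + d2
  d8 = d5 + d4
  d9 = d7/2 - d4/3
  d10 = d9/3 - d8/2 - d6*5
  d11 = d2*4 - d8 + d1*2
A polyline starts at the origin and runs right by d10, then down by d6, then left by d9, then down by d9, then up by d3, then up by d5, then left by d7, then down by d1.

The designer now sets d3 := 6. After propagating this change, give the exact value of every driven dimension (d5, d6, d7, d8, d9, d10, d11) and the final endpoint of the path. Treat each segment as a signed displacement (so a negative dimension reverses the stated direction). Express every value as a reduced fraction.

d5 = 44
d6 = -9
d7 = 25
d8 = 48
d9 = 67/6
d10 = 445/18
d11 = -8
endpoint = (-103/9, 275/6)

Apply edit: d3 := 6
  d5 = d4*5 + d3*4 = 44
  d6 = d2 + d1 - d4*5 = -9
  d7 = d3 + d1*5 + d2 = 25
  d8 = d5 + d4 = 48
  d9 = d7/2 - d4/3 = 67/6
  d10 = d9/3 - d8/2 - d6*5 = 445/18
  d11 = d2*4 - d8 + d1*2 = -8
Walk from origin (0, 0):
  seg 1: right by d10 = 445/18 → (445/18, 0)
  seg 2: down by d6 = -9 → (445/18, 9)
  seg 3: left by d9 = 67/6 → (122/9, 9)
  seg 4: down by d9 = 67/6 → (122/9, -13/6)
  seg 5: up by d3 = 6 → (122/9, 23/6)
  seg 6: up by d5 = 44 → (122/9, 287/6)
  seg 7: left by d7 = 25 → (-103/9, 287/6)
  seg 8: down by d1 = 2 → (-103/9, 275/6)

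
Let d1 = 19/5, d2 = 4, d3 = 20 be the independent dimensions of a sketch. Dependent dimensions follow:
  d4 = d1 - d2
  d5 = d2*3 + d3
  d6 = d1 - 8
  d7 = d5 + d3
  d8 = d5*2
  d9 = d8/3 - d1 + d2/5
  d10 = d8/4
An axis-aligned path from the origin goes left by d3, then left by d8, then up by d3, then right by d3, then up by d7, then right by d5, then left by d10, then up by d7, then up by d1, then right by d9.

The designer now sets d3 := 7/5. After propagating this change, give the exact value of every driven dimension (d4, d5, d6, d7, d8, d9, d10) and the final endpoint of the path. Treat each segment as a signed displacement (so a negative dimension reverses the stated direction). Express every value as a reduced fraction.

d4 = -1/5
d5 = 67/5
d6 = -21/5
d7 = 74/5
d8 = 134/5
d9 = 89/15
d10 = 67/10
endpoint = (-85/6, 174/5)

Apply edit: d3 := 7/5
  d4 = d1 - d2 = -1/5
  d5 = d2*3 + d3 = 67/5
  d6 = d1 - 8 = -21/5
  d7 = d5 + d3 = 74/5
  d8 = d5*2 = 134/5
  d9 = d8/3 - d1 + d2/5 = 89/15
  d10 = d8/4 = 67/10
Walk from origin (0, 0):
  seg 1: left by d3 = 7/5 → (-7/5, 0)
  seg 2: left by d8 = 134/5 → (-141/5, 0)
  seg 3: up by d3 = 7/5 → (-141/5, 7/5)
  seg 4: right by d3 = 7/5 → (-134/5, 7/5)
  seg 5: up by d7 = 74/5 → (-134/5, 81/5)
  seg 6: right by d5 = 67/5 → (-67/5, 81/5)
  seg 7: left by d10 = 67/10 → (-201/10, 81/5)
  seg 8: up by d7 = 74/5 → (-201/10, 31)
  seg 9: up by d1 = 19/5 → (-201/10, 174/5)
  seg 10: right by d9 = 89/15 → (-85/6, 174/5)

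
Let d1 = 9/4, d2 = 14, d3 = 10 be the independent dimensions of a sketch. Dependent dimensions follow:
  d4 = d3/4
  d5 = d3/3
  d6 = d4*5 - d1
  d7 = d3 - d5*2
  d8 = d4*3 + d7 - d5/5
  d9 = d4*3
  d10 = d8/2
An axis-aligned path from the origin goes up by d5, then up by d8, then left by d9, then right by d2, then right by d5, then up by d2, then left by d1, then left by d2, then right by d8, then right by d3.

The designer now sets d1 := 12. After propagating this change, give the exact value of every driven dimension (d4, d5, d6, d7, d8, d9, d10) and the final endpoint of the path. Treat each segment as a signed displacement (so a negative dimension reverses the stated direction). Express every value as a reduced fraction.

d4 = 5/2
d5 = 10/3
d6 = 1/2
d7 = 10/3
d8 = 61/6
d9 = 15/2
d10 = 61/12
endpoint = (4, 55/2)

Apply edit: d1 := 12
  d4 = d3/4 = 5/2
  d5 = d3/3 = 10/3
  d6 = d4*5 - d1 = 1/2
  d7 = d3 - d5*2 = 10/3
  d8 = d4*3 + d7 - d5/5 = 61/6
  d9 = d4*3 = 15/2
  d10 = d8/2 = 61/12
Walk from origin (0, 0):
  seg 1: up by d5 = 10/3 → (0, 10/3)
  seg 2: up by d8 = 61/6 → (0, 27/2)
  seg 3: left by d9 = 15/2 → (-15/2, 27/2)
  seg 4: right by d2 = 14 → (13/2, 27/2)
  seg 5: right by d5 = 10/3 → (59/6, 27/2)
  seg 6: up by d2 = 14 → (59/6, 55/2)
  seg 7: left by d1 = 12 → (-13/6, 55/2)
  seg 8: left by d2 = 14 → (-97/6, 55/2)
  seg 9: right by d8 = 61/6 → (-6, 55/2)
  seg 10: right by d3 = 10 → (4, 55/2)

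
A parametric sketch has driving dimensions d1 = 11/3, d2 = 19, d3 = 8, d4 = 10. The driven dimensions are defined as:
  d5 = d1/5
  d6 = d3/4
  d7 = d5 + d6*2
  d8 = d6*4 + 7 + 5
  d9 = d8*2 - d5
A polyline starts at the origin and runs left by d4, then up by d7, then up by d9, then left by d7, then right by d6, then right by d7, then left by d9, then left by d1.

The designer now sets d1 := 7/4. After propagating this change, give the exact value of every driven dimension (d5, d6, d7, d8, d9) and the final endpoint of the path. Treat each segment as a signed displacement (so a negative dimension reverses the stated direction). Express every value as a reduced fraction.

d5 = 7/20
d6 = 2
d7 = 87/20
d8 = 20
d9 = 793/20
endpoint = (-247/5, 44)

Apply edit: d1 := 7/4
  d5 = d1/5 = 7/20
  d6 = d3/4 = 2
  d7 = d5 + d6*2 = 87/20
  d8 = d6*4 + 7 + 5 = 20
  d9 = d8*2 - d5 = 793/20
Walk from origin (0, 0):
  seg 1: left by d4 = 10 → (-10, 0)
  seg 2: up by d7 = 87/20 → (-10, 87/20)
  seg 3: up by d9 = 793/20 → (-10, 44)
  seg 4: left by d7 = 87/20 → (-287/20, 44)
  seg 5: right by d6 = 2 → (-247/20, 44)
  seg 6: right by d7 = 87/20 → (-8, 44)
  seg 7: left by d9 = 793/20 → (-953/20, 44)
  seg 8: left by d1 = 7/4 → (-247/5, 44)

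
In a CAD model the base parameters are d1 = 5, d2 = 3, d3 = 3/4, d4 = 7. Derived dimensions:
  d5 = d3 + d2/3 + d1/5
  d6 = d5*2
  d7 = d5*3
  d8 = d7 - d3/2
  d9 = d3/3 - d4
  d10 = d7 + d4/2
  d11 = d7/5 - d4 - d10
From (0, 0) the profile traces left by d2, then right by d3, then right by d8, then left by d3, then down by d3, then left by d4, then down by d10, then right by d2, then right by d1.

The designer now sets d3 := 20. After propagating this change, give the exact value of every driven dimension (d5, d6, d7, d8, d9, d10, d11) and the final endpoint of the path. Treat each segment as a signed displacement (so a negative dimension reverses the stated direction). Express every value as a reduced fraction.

Apply edit: d3 := 20
  d5 = d3 + d2/3 + d1/5 = 22
  d6 = d5*2 = 44
  d7 = d5*3 = 66
  d8 = d7 - d3/2 = 56
  d9 = d3/3 - d4 = -1/3
  d10 = d7 + d4/2 = 139/2
  d11 = d7/5 - d4 - d10 = -633/10
Walk from origin (0, 0):
  seg 1: left by d2 = 3 → (-3, 0)
  seg 2: right by d3 = 20 → (17, 0)
  seg 3: right by d8 = 56 → (73, 0)
  seg 4: left by d3 = 20 → (53, 0)
  seg 5: down by d3 = 20 → (53, -20)
  seg 6: left by d4 = 7 → (46, -20)
  seg 7: down by d10 = 139/2 → (46, -179/2)
  seg 8: right by d2 = 3 → (49, -179/2)
  seg 9: right by d1 = 5 → (54, -179/2)

d5 = 22
d6 = 44
d7 = 66
d8 = 56
d9 = -1/3
d10 = 139/2
d11 = -633/10
endpoint = (54, -179/2)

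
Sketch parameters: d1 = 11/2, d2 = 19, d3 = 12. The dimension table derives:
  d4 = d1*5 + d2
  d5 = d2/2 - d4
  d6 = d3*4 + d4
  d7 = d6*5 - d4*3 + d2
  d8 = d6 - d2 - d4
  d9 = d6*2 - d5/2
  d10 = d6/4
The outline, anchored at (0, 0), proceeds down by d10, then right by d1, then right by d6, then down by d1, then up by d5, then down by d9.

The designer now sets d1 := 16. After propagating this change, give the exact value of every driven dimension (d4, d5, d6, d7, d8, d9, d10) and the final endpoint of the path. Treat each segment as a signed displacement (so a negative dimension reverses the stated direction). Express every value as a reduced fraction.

d4 = 99
d5 = -179/2
d6 = 147
d7 = 457
d8 = 29
d9 = 1355/4
d10 = 147/4
endpoint = (163, -481)

Apply edit: d1 := 16
  d4 = d1*5 + d2 = 99
  d5 = d2/2 - d4 = -179/2
  d6 = d3*4 + d4 = 147
  d7 = d6*5 - d4*3 + d2 = 457
  d8 = d6 - d2 - d4 = 29
  d9 = d6*2 - d5/2 = 1355/4
  d10 = d6/4 = 147/4
Walk from origin (0, 0):
  seg 1: down by d10 = 147/4 → (0, -147/4)
  seg 2: right by d1 = 16 → (16, -147/4)
  seg 3: right by d6 = 147 → (163, -147/4)
  seg 4: down by d1 = 16 → (163, -211/4)
  seg 5: up by d5 = -179/2 → (163, -569/4)
  seg 6: down by d9 = 1355/4 → (163, -481)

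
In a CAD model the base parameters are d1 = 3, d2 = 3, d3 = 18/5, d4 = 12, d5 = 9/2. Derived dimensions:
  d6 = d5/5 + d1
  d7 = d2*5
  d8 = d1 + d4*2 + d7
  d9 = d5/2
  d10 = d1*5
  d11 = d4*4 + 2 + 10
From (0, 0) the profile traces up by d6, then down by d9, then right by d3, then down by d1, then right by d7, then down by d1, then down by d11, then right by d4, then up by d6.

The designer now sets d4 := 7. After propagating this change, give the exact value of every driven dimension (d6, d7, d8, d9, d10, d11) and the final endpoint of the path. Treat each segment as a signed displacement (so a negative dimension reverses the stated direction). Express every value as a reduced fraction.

Apply edit: d4 := 7
  d6 = d5/5 + d1 = 39/10
  d7 = d2*5 = 15
  d8 = d1 + d4*2 + d7 = 32
  d9 = d5/2 = 9/4
  d10 = d1*5 = 15
  d11 = d4*4 + 2 + 10 = 40
Walk from origin (0, 0):
  seg 1: up by d6 = 39/10 → (0, 39/10)
  seg 2: down by d9 = 9/4 → (0, 33/20)
  seg 3: right by d3 = 18/5 → (18/5, 33/20)
  seg 4: down by d1 = 3 → (18/5, -27/20)
  seg 5: right by d7 = 15 → (93/5, -27/20)
  seg 6: down by d1 = 3 → (93/5, -87/20)
  seg 7: down by d11 = 40 → (93/5, -887/20)
  seg 8: right by d4 = 7 → (128/5, -887/20)
  seg 9: up by d6 = 39/10 → (128/5, -809/20)

d6 = 39/10
d7 = 15
d8 = 32
d9 = 9/4
d10 = 15
d11 = 40
endpoint = (128/5, -809/20)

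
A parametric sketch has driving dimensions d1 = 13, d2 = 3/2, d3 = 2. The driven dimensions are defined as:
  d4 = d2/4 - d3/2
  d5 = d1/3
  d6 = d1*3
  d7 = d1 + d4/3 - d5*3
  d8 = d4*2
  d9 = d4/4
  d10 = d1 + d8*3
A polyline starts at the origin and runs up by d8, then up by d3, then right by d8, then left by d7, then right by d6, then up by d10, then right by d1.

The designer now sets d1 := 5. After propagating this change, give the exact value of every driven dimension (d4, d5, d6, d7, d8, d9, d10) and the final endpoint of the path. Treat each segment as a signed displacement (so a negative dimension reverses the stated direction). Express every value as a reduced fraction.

d4 = -5/8
d5 = 5/3
d6 = 15
d7 = -5/24
d8 = -5/4
d9 = -5/32
d10 = 5/4
endpoint = (455/24, 2)

Apply edit: d1 := 5
  d4 = d2/4 - d3/2 = -5/8
  d5 = d1/3 = 5/3
  d6 = d1*3 = 15
  d7 = d1 + d4/3 - d5*3 = -5/24
  d8 = d4*2 = -5/4
  d9 = d4/4 = -5/32
  d10 = d1 + d8*3 = 5/4
Walk from origin (0, 0):
  seg 1: up by d8 = -5/4 → (0, -5/4)
  seg 2: up by d3 = 2 → (0, 3/4)
  seg 3: right by d8 = -5/4 → (-5/4, 3/4)
  seg 4: left by d7 = -5/24 → (-25/24, 3/4)
  seg 5: right by d6 = 15 → (335/24, 3/4)
  seg 6: up by d10 = 5/4 → (335/24, 2)
  seg 7: right by d1 = 5 → (455/24, 2)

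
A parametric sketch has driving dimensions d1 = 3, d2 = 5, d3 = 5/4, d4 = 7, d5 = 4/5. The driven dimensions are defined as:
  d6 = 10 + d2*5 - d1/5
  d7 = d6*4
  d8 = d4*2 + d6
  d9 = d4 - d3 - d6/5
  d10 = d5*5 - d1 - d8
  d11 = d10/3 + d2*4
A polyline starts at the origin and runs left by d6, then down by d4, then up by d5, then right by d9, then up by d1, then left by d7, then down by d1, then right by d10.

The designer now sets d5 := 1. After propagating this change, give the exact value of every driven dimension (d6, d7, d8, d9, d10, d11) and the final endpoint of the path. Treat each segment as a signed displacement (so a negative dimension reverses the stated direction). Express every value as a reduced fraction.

Apply edit: d5 := 1
  d6 = 10 + d2*5 - d1/5 = 172/5
  d7 = d6*4 = 688/5
  d8 = d4*2 + d6 = 242/5
  d9 = d4 - d3 - d6/5 = -113/100
  d10 = d5*5 - d1 - d8 = -232/5
  d11 = d10/3 + d2*4 = 68/15
Walk from origin (0, 0):
  seg 1: left by d6 = 172/5 → (-172/5, 0)
  seg 2: down by d4 = 7 → (-172/5, -7)
  seg 3: up by d5 = 1 → (-172/5, -6)
  seg 4: right by d9 = -113/100 → (-3553/100, -6)
  seg 5: up by d1 = 3 → (-3553/100, -3)
  seg 6: left by d7 = 688/5 → (-17313/100, -3)
  seg 7: down by d1 = 3 → (-17313/100, -6)
  seg 8: right by d10 = -232/5 → (-21953/100, -6)

d6 = 172/5
d7 = 688/5
d8 = 242/5
d9 = -113/100
d10 = -232/5
d11 = 68/15
endpoint = (-21953/100, -6)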